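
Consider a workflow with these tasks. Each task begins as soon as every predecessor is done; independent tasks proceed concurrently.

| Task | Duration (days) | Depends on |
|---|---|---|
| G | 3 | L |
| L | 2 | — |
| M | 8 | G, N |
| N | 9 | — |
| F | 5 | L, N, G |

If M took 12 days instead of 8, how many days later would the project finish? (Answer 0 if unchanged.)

4

As given, the longest chain is N→M = 9+8 = 17, so the finish is 17 days.
M lies on that path, so at 12 days the path becomes 21 days.
That remains the longest chain; total 21 days.
Change in finish: 21 − 17 = +4 days.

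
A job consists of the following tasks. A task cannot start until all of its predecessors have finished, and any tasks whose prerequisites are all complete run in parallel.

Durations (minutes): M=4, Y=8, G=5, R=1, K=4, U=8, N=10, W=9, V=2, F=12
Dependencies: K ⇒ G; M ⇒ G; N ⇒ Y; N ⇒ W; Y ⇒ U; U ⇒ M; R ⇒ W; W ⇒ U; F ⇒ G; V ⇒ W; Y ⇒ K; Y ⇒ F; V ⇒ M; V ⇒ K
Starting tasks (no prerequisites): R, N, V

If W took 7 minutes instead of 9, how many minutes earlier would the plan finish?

Actual critical path: N→W→U→M→G = 10+9+8+4+5 = 36 ⇒ 36 minutes.
W is on the critical path; changing it to 7 makes that path 34 minutes.
New critical path: N→Y→U→M→G = 10+8+8+4+5 = 35 ⇒ 35 minutes.
Change in finish: 35 − 36 = -1 minutes.

1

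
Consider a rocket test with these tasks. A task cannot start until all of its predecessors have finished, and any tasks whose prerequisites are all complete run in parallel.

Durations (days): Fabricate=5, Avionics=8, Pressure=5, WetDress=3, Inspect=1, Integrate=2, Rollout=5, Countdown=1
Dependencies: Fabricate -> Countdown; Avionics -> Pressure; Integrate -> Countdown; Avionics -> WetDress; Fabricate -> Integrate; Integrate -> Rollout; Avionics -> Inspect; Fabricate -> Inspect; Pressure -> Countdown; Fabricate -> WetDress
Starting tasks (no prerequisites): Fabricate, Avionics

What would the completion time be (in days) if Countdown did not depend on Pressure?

Original critical path: Avionics→Pressure→Countdown = 8+5+1 = 14 ⇒ 14 days.
Without Pressure→Countdown, Countdown's earliest start moves from 13 to 7.
After: Avionics→Pressure = 8+5 = 13 → 13 days.

13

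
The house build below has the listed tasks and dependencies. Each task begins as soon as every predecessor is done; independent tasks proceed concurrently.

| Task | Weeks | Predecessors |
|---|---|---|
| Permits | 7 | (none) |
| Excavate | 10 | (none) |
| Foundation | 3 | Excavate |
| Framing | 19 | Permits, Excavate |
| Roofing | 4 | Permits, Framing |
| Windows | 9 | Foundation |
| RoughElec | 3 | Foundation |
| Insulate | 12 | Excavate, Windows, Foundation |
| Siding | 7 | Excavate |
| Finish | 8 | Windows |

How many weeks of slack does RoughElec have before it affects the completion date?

18

Critical path: Excavate→Foundation→Windows→Insulate = 10+3+9+12 = 34, so the finish is 34 weeks.
The longest chain containing RoughElec totals 16 weeks.
Slack of RoughElec = 31 − 13 = 18 weeks.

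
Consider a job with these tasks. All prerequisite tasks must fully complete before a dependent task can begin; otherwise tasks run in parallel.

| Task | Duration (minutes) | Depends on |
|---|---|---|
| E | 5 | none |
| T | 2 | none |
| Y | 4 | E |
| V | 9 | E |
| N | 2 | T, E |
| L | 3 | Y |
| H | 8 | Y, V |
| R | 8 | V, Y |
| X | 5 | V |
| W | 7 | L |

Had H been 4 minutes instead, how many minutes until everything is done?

Baseline: E→V→H = 5+9+8 = 22 → 22 minutes.
H lies on that path, so at 4 minutes the path becomes 18 minutes.
The binding chain switches to E→V→R = 5+9+8 = 22; finish 22 minutes.

22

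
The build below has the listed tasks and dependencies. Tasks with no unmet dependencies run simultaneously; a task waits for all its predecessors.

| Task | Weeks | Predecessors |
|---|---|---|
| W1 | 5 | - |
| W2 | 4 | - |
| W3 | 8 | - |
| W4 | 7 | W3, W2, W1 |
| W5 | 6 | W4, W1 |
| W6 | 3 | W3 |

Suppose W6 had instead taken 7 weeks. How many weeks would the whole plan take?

21

Baseline: W3→W4→W5 = 8+7+6 = 21 → 21 weeks.
The longest path through W6 is only 11 weeks, so W6 has float 10.
The critical path is still W3→W4→W5; finish is now 21 weeks.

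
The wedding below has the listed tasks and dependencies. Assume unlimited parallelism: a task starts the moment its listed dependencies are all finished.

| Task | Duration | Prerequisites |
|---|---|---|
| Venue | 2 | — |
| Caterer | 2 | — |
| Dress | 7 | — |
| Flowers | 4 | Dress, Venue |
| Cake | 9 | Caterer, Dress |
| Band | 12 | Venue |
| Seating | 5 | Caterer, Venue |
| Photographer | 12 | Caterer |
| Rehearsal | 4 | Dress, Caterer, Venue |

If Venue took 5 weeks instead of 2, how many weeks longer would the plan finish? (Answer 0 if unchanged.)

1

The binding path is Dress→Cake = 7+9 = 16; finish at 16 weeks.
Venue has 2 weeks of float (longest path through it is 14).
The binding chain switches to Venue→Band = 5+12 = 17; finish 17 weeks.
Change in finish: 17 − 16 = +1 weeks.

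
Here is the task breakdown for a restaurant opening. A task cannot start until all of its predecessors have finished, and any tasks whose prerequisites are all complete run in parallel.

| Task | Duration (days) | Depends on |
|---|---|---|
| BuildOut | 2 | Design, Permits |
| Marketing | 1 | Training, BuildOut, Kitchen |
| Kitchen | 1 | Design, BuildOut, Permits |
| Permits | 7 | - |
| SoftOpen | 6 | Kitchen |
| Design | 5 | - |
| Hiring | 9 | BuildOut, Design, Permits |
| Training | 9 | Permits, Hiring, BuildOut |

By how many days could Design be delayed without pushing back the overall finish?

2

Permits→BuildOut→Hiring→Training→Marketing = 7+2+9+9+1 = 28 sets the makespan at 28 days.
Design finishes as early as 5 and must finish by 7.
Slack of Design = 2 − 0 = 2 days.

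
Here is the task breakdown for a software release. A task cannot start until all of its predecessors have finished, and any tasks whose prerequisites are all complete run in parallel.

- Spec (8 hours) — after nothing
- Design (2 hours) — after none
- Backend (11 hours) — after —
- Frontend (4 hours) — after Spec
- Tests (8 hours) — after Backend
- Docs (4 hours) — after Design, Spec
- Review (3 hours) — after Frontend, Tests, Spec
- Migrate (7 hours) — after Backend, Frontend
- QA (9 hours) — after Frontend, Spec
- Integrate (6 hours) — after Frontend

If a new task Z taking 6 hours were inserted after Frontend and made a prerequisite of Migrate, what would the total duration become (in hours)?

25

Originally the software release takes 22 hours.
With Z inserted, Migrate now waits for max(Backend, Frontend, Z).
New critical path: Spec→Frontend→Z→Migrate = 8+4+6+7 = 25 ⇒ 25 hours.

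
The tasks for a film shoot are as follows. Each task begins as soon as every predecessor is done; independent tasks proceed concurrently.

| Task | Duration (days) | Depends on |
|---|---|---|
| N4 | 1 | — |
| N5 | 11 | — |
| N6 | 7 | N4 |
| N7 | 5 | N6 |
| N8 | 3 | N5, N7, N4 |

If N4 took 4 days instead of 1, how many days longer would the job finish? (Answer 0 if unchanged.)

3

As given, the longest chain is N4→N6→N7→N8 = 1+7+5+3 = 16, so the finish is 16 days.
N4 lies on that path, so at 4 days the path becomes 19 days.
That remains the longest chain; total 19 days.
Change in finish: 19 − 16 = +3 days.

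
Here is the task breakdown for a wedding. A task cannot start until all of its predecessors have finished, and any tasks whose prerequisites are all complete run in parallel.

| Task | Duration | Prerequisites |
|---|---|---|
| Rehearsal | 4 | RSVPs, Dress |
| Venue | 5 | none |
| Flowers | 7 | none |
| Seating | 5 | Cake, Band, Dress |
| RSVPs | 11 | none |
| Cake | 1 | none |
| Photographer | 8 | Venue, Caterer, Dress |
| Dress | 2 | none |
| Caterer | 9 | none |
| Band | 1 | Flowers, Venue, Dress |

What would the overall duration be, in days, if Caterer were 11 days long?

Actual critical path: Caterer→Photographer = 9+8 = 17 ⇒ 17 days.
Caterer lies on that path, so at 11 days the path becomes 19 days.
That remains the longest chain; total 19 days.

19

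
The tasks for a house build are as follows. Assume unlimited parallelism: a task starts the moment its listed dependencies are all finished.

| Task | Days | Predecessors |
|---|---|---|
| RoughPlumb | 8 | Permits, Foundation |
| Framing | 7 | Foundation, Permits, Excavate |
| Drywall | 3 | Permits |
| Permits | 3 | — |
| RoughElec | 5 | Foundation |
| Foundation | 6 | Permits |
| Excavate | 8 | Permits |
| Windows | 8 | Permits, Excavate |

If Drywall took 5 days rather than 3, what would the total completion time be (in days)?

Critical path before the change: Permits→Excavate→Windows = 3+8+8 = 19 giving 19 days.
Drywall has 13 days of float (longest path through it is 6).
No other chain overtakes it, so the finish is 19 days.

19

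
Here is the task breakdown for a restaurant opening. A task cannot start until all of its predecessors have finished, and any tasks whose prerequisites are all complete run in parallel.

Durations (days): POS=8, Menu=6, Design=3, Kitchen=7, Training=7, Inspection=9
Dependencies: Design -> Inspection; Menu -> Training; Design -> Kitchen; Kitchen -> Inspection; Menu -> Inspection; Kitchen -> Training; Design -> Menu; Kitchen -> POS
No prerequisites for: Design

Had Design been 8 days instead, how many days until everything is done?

The binding path is Design→Kitchen→Inspection = 3+7+9 = 19; finish at 19 days.
Design lies on that path, so at 8 days the path becomes 24 days.
That remains the longest chain; total 24 days.

24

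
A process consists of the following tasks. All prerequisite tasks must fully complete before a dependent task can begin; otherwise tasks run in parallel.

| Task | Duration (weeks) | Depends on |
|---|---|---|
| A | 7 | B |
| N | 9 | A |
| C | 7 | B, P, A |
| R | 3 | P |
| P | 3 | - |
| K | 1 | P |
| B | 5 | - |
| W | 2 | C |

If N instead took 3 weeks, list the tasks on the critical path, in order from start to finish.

Actual critical path: B→A→N = 5+7+9 = 21 ⇒ 21 weeks.
N is on the critical path; changing it to 3 makes that path 15 weeks.
The binding chain switches to B→A→C→W = 5+7+7+2 = 21; finish 21 weeks.

B, A, C, W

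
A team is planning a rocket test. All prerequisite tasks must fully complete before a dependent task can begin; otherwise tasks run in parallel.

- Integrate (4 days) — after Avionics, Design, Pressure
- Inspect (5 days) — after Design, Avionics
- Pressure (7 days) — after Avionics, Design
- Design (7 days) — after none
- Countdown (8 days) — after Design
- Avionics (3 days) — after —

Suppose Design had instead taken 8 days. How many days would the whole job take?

The binding path is Design→Pressure→Integrate = 7+7+4 = 18; finish at 18 days.
Design lies on that path, so at 8 days the path becomes 19 days.
No other chain overtakes it, so the finish is 19 days.

19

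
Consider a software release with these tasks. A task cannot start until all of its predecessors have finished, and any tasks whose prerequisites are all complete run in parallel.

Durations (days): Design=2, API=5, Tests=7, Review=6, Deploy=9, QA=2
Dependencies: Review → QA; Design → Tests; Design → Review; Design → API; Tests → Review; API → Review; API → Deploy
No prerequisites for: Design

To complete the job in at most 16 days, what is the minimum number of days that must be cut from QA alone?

Current finish: 17 days; target: 16.
QA is on every critical path, so each day cut from QA cuts the finish by one (this holds down to a finish of 16).
Need 17 − 16 = 1 day off QA → QA becomes 1 day, finish becomes 16.

1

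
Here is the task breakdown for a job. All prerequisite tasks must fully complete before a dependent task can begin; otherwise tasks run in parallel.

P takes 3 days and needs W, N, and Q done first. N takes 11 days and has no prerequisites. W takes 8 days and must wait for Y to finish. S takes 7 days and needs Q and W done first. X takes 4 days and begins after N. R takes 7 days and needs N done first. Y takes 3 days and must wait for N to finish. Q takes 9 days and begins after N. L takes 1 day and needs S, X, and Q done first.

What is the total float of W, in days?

0

The longest chain is N→Y→W→S→L = 11+3+8+7+1 = 30; overall finish 30 days.
The longest chain containing W totals 30 days.
So W can slip 22 − 22 = 0 days.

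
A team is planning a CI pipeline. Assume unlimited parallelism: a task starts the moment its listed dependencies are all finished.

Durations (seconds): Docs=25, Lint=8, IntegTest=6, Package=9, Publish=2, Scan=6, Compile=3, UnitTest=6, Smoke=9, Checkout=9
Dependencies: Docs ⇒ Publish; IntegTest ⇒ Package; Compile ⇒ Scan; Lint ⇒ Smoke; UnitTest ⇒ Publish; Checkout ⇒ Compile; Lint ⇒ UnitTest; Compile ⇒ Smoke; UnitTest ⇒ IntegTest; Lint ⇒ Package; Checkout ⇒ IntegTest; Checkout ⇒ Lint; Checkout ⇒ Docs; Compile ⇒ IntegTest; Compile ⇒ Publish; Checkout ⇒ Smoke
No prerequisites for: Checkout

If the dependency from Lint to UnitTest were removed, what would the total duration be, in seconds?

36

Before: longest chain Checkout→Lint→UnitTest→IntegTest→Package = 9+8+6+6+9 = 38, finish 38.
Without Lint→UnitTest, UnitTest's earliest start moves from 17 to 0.
New critical path: Checkout→Docs→Publish = 9+25+2 = 36 ⇒ 36 seconds.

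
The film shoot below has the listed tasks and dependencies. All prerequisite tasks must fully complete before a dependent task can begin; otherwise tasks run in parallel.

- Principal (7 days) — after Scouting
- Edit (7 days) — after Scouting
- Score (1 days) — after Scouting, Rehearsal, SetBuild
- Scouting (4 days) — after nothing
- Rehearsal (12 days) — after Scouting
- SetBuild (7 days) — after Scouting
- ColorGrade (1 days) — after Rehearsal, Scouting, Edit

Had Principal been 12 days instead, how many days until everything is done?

Critical path before the change: Scouting→Rehearsal→Score = 4+12+1 = 17 giving 17 days.
The longest path through Principal is only 11 days, so Principal has float 6.
The critical path is still Scouting→Rehearsal→Score; finish is now 17 days.

17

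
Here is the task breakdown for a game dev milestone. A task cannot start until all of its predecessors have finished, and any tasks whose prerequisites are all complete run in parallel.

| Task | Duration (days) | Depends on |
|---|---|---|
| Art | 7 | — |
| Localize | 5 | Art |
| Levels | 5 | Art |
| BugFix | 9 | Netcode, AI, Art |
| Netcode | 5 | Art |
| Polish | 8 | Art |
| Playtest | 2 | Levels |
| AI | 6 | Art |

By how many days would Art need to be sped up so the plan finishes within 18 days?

4

Current finish: 22 days; target: 18.
Art is on every critical path, so each day cut from Art cuts the finish by one (this holds down to a finish of 16).
Need 22 − 18 = 4 days off Art → Art becomes 3 days, finish becomes 18.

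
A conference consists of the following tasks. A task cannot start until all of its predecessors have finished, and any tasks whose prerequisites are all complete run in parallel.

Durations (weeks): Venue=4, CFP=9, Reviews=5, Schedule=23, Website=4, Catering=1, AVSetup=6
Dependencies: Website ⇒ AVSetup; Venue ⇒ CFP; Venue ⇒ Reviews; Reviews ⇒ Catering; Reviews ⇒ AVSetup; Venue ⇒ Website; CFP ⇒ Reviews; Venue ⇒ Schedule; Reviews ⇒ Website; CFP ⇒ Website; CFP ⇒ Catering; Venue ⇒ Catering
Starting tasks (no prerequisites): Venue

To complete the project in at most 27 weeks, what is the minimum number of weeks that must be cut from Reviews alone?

Current finish: 28 weeks; target: 27.
Reviews is on every critical path, so each week cut from Reviews cuts the finish by one (this holds down to a finish of 27).
Need 28 − 27 = 1 week off Reviews → Reviews becomes 4 weeks, finish becomes 27.

1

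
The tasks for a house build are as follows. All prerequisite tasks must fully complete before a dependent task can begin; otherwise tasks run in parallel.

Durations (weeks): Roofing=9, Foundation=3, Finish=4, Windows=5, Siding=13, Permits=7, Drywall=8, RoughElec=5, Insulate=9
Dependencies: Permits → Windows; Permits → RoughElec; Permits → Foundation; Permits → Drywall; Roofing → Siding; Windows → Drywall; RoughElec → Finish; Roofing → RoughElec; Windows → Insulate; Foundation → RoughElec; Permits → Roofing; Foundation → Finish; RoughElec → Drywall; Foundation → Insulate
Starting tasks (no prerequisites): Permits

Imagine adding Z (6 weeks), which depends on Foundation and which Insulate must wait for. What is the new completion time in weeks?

Originally the schedule takes 29 weeks.
With Z inserted, Insulate now waits for max(Windows, Foundation, Z).
New critical path: Permits→Roofing→RoughElec→Drywall = 7+9+5+8 = 29 ⇒ 29 weeks.

29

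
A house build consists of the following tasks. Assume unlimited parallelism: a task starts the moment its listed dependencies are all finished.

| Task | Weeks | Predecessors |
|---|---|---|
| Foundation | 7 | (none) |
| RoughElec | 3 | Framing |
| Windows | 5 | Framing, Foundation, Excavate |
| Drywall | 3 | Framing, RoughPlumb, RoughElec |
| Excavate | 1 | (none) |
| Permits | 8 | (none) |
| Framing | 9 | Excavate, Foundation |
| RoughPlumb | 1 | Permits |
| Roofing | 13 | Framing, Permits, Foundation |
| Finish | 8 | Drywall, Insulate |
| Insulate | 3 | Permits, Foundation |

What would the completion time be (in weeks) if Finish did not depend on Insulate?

With the dependency in place, Foundation→Framing→RoughElec→Drywall→Finish = 7+9+3+3+8 = 30 sets the finish at 30 weeks.
Dropping Insulate→Finish doesn't change Finish's earliest start (22); another predecessor still binds.
After: Foundation→Framing→RoughElec→Drywall→Finish = 7+9+3+3+8 = 30 → 30 weeks.

30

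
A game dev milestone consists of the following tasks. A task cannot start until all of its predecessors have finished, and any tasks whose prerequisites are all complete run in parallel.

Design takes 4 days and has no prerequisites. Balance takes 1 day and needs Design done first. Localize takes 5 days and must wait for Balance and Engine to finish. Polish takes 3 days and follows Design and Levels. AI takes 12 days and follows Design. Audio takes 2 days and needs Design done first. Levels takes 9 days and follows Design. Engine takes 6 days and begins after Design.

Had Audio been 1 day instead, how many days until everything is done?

16

As given, the longest chain is Design→Levels→Polish = 4+9+3 = 16, so the finish is 16 days.
Audio is off the critical path — its longest chain is 6 days, giving 10 of slack.
The critical path is still Design→Levels→Polish; finish is now 16 days.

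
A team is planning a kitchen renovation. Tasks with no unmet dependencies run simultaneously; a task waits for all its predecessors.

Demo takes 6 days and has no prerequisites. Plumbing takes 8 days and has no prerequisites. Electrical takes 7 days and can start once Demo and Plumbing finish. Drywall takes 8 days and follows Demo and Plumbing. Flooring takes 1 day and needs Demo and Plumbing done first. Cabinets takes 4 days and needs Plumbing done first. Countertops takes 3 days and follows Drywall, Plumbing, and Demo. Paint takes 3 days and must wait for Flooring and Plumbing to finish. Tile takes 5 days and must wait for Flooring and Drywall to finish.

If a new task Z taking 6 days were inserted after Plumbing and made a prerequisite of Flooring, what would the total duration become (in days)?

Originally the kitchen renovation takes 21 days.
With Z inserted, Flooring now waits for max(Demo, Plumbing, Z).
New critical path: Plumbing→Drywall→Tile = 8+8+5 = 21 ⇒ 21 days.

21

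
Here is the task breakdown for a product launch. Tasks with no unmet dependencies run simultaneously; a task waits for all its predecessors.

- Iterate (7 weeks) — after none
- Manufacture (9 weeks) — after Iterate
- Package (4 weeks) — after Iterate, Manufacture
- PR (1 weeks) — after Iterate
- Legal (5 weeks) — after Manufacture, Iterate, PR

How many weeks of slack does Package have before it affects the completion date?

Critical path: Iterate→Manufacture→Legal = 7+9+5 = 21, so the finish is 21 weeks.
Package finishes as early as 20 and must finish by 21.
Float = 21 − 20 = 1.

1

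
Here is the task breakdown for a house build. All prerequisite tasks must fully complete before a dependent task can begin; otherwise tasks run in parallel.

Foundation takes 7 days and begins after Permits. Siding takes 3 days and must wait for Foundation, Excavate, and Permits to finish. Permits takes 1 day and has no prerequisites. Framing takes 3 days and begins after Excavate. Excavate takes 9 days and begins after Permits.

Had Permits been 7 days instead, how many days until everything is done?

19

Actual critical path: Permits→Excavate→Framing = 1+9+3 = 13 ⇒ 13 days.
Permits lies on that path, so at 7 days the path becomes 19 days.
That remains the longest chain; total 19 days.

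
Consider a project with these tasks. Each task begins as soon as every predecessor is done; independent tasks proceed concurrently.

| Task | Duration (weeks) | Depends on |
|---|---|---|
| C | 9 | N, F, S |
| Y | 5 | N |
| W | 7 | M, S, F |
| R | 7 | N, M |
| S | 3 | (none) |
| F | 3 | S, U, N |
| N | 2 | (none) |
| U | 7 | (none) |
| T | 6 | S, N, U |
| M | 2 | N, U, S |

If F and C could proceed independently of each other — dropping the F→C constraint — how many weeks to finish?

17

Before: longest chain U→F→C = 7+3+9 = 19, finish 19.
Without F→C, C's earliest start moves from 10 to 3.
After: U→F→W = 7+3+7 = 17 → 17 weeks.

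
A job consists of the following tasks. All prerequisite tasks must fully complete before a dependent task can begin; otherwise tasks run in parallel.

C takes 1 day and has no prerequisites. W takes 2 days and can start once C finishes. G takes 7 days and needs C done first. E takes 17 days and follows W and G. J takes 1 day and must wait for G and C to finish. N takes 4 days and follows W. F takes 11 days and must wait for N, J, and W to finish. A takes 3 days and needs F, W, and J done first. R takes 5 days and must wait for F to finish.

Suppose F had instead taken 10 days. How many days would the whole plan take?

Actual critical path: C→G→J→F→R = 1+7+1+11+5 = 25 ⇒ 25 days.
Since F is critical, the -1 change carries straight to that chain (now 24 days).
The binding chain switches to C→G→E = 1+7+17 = 25; finish 25 days.

25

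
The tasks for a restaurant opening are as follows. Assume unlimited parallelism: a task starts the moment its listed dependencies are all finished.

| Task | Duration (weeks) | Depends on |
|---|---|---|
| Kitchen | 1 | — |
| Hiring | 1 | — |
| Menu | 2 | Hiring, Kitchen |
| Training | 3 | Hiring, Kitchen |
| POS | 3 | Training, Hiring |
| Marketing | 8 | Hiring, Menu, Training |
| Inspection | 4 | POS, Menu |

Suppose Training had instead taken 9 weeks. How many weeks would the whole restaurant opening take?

Baseline: Kitchen→Training→Marketing = 1+3+8 = 12 → 12 weeks.
Since Training is critical, the +6 change carries straight to that chain (now 18 weeks).
That remains the longest chain; total 18 weeks.

18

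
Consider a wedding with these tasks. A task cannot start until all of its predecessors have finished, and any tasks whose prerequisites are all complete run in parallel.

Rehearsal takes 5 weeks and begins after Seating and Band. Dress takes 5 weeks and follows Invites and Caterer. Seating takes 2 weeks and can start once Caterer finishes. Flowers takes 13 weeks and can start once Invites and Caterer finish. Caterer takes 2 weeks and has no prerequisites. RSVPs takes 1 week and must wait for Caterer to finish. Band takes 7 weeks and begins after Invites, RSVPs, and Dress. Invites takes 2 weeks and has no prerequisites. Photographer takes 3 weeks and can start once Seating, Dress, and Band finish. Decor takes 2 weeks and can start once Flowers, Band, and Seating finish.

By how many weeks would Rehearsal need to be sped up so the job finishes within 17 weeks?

2

Current finish: 19 weeks; target: 17.
Rehearsal is on every critical path, so each week cut from Rehearsal cuts the finish by one (this holds down to a finish of 17).
Need 19 − 17 = 2 weeks off Rehearsal → Rehearsal becomes 3 weeks, finish becomes 17.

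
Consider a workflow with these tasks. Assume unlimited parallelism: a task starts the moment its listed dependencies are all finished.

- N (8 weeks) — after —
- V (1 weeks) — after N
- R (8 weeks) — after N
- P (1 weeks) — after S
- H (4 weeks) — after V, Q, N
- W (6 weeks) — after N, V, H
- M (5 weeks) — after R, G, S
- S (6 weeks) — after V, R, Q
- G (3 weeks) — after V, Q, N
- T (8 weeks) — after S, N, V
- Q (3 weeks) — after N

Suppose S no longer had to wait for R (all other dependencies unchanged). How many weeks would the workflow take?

Before: longest chain N→R→S→T = 8+8+6+8 = 30, finish 30.
Without R→S, S's earliest start moves from 16 to 11.
New critical path: N→Q→S→T = 8+3+6+8 = 25 ⇒ 25 weeks.

25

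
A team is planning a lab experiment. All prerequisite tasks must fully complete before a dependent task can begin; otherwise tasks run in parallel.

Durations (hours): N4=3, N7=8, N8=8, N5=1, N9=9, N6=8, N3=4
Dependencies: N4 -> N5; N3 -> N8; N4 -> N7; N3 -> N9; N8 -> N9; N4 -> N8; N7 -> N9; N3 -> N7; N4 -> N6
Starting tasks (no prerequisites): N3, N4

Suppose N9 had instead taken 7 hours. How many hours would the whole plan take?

Actual critical path: N3→N7→N9 = 4+8+9 = 21 ⇒ 21 hours.
N9 lies on that path, so at 7 hours the path becomes 19 hours.
No other chain overtakes it, so the finish is 19 hours.

19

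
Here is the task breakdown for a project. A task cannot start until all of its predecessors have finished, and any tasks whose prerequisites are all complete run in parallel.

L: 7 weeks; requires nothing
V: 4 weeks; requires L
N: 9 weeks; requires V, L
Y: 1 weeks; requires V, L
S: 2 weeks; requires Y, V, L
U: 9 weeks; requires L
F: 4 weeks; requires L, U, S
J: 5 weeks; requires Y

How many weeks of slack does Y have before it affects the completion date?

L→V→N = 7+4+9 = 20 sets the makespan at 20 weeks.
Longest path through Y: 18 weeks (earliest finish 12, latest finish 14).
Slack of Y = 13 − 11 = 2 weeks.

2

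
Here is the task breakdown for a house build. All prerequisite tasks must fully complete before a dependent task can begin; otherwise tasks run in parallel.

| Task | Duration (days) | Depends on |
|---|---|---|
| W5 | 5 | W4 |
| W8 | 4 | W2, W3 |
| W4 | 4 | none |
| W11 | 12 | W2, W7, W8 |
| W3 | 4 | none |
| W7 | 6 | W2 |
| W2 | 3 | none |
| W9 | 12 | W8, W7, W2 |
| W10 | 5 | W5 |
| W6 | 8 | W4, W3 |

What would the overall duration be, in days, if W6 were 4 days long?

Critical path before the change: W2→W7→W9 = 3+6+12 = 21 giving 21 days.
The longest path through W6 is only 12 days, so W6 has float 9.
That remains the longest chain; total 21 days.

21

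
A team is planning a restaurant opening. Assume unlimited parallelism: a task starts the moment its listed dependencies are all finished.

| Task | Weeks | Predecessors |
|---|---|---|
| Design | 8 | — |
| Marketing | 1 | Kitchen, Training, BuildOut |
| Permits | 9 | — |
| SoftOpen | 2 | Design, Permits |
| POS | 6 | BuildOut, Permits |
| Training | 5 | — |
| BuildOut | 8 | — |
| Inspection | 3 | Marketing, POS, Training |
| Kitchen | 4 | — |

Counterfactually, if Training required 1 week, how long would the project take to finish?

18

The binding path is Permits→POS→Inspection = 9+6+3 = 18; finish at 18 weeks.
Training has 9 weeks of float (longest path through it is 9).
That remains the longest chain; total 18 weeks.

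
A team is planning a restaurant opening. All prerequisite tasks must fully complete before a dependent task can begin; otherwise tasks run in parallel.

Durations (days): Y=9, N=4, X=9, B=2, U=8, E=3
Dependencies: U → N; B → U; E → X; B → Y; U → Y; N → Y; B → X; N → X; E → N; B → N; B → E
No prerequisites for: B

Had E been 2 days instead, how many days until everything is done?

23

The binding path is B→U→N→X = 2+8+4+9 = 23; finish at 23 days.
E is off the critical path — its longest chain is 18 days, giving 5 of slack.
That remains the longest chain; total 23 days.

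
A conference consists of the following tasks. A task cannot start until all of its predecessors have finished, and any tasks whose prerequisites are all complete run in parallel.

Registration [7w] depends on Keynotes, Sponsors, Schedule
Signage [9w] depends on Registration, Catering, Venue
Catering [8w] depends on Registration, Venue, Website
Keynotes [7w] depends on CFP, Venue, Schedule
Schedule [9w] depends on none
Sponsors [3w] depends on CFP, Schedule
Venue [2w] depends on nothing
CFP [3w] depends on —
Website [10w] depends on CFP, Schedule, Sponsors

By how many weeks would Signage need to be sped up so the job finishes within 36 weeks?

4

Current finish: 40 weeks; target: 36.
Signage is on every critical path, so each week cut from Signage cuts the finish by one (this holds down to a finish of 32).
Need 40 − 36 = 4 weeks off Signage → Signage becomes 5 weeks, finish becomes 36.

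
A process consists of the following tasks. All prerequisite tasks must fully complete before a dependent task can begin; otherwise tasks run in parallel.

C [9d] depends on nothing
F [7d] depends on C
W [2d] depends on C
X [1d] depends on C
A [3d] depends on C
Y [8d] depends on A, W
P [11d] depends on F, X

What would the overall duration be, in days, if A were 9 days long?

Critical path before the change: C→F→P = 9+7+11 = 27 giving 27 days.
A is off the critical path — its longest chain is 20 days, giving 7 of slack.
No other chain overtakes it, so the finish is 27 days.

27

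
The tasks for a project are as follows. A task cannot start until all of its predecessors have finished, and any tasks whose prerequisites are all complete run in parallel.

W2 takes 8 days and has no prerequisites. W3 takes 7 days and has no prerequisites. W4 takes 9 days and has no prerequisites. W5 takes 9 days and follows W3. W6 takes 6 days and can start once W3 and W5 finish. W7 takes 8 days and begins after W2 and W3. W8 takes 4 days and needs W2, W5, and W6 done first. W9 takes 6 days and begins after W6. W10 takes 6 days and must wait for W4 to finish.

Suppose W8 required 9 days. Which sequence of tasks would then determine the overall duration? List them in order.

Critical path before the change: W3→W5→W6→W9 = 7+9+6+6 = 28 giving 28 days.
W8 is off the critical path — its longest chain is 26 days, giving 2 of slack.
New critical path: W3→W5→W6→W8 = 7+9+6+9 = 31 ⇒ 31 days.

W3, W5, W6, W8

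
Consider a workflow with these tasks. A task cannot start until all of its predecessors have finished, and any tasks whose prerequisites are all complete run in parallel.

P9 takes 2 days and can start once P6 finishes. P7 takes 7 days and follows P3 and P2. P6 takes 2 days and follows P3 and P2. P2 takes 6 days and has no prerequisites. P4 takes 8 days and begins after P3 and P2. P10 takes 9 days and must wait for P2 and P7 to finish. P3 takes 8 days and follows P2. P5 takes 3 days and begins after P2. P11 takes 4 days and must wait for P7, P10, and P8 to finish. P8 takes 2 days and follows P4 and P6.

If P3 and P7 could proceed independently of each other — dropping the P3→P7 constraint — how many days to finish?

28

Before: longest chain P2→P3→P7→P10→P11 = 6+8+7+9+4 = 34, finish 34.
Without P3→P7, P7's earliest start moves from 14 to 6.
The longest chain is now P2→P3→P4→P8→P11 = 6+8+8+2+4 = 28, so the schedule takes 28 days.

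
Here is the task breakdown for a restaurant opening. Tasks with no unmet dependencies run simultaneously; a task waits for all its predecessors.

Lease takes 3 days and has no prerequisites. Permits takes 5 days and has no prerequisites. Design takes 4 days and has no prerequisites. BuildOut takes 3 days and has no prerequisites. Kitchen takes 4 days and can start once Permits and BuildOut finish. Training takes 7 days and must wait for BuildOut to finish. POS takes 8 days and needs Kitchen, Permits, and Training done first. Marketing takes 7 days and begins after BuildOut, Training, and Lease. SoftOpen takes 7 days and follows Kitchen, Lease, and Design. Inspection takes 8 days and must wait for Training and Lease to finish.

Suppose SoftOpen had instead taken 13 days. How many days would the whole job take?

Actual critical path: BuildOut→Training→POS = 3+7+8 = 18 ⇒ 18 days.
SoftOpen is off the critical path — its longest chain is 16 days, giving 2 of slack.
Now Permits→Kitchen→SoftOpen = 5+4+13 = 22 is longest, so the finish becomes 22 days.

22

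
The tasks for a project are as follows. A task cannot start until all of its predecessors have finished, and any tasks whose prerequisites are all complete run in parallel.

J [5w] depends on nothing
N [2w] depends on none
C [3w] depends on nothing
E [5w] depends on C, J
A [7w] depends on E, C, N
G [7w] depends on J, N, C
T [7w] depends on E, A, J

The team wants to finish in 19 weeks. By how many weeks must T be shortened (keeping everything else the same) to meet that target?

5

Current finish: 24 weeks; target: 19.
T is on every critical path, so each week cut from T cuts the finish by one (this holds down to a finish of 18).
Need 24 − 19 = 5 weeks off T → T becomes 2 weeks, finish becomes 19.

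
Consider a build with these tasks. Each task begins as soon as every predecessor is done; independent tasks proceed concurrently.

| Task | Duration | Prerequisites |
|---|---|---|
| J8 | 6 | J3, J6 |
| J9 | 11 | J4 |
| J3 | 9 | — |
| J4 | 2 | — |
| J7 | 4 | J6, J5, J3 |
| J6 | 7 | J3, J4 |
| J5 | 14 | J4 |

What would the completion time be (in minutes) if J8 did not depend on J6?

With the dependency in place, J3→J6→J8 = 9+7+6 = 22 sets the finish at 22 minutes.
Without J6→J8, J8's earliest start moves from 16 to 9.
The longest chain is now J3→J6→J7 = 9+7+4 = 20, so the build takes 20 minutes.

20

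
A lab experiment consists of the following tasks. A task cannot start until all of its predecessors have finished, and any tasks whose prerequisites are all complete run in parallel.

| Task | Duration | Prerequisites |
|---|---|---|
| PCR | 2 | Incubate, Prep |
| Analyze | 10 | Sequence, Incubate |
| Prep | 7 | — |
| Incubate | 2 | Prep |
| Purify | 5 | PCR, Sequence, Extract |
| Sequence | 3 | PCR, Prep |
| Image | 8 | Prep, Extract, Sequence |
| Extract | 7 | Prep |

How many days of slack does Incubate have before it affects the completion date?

0

Prep→Incubate→PCR→Sequence→Analyze = 7+2+2+3+10 = 24 sets the makespan at 24 days.
Longest path through Incubate: 24 days (earliest finish 9, latest finish 9).
Float = 24 − 24 = 0.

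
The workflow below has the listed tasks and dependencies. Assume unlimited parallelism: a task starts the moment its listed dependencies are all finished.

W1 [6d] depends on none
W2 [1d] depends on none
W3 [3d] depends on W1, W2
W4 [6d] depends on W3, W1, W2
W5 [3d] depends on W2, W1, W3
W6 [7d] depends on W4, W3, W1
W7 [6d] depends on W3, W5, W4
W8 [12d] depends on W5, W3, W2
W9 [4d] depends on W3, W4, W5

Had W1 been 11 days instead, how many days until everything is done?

As given, the longest chain is W1→W3→W5→W8 = 6+3+3+12 = 24, so the finish is 24 days.
W1 lies on that path, so at 11 days the path becomes 29 days.
No other chain overtakes it, so the finish is 29 days.

29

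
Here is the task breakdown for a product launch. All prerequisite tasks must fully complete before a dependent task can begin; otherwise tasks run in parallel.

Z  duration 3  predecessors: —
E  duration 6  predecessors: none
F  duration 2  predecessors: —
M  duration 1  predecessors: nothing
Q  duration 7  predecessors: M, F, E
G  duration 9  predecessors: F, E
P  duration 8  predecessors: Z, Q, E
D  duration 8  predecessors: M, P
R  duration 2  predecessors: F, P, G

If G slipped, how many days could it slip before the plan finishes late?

E→Q→P→D = 6+7+8+8 = 29 sets the makespan at 29 days.
The longest chain containing G totals 17 days.
Float = 29 − 17 = 12.

12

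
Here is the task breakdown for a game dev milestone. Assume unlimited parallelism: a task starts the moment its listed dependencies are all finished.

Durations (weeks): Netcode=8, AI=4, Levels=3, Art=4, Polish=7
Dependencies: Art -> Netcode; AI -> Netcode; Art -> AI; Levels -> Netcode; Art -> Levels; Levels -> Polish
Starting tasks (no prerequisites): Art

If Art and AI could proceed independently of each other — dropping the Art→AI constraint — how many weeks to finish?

Before: longest chain Art→AI→Netcode = 4+4+8 = 16, finish 16.
Without Art→AI, AI's earliest start moves from 4 to 0.
The longest chain is now Art→Levels→Netcode = 4+3+8 = 15, so the game dev milestone takes 15 weeks.

15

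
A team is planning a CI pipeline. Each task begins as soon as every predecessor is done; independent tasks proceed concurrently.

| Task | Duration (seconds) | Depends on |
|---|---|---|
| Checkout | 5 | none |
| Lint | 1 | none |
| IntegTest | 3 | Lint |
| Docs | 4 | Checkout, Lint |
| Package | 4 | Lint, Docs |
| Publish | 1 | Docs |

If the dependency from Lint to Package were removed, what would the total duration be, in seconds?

Before: longest chain Checkout→Docs→Package = 5+4+4 = 13, finish 13.
Dropping Lint→Package doesn't change Package's earliest start (9); another predecessor still binds.
After: Checkout→Docs→Package = 5+4+4 = 13 → 13 seconds.

13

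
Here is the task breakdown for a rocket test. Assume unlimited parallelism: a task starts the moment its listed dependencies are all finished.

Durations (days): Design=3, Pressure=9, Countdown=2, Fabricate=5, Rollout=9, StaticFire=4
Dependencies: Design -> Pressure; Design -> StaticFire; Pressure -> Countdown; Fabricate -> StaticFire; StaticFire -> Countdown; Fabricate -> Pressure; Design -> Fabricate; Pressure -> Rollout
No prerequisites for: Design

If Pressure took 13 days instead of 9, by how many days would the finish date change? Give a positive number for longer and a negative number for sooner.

Baseline: Design→Fabricate→Pressure→Rollout = 3+5+9+9 = 26 → 26 days.
Pressure is on the critical path; changing it to 13 makes that path 30 days.
That remains the longest chain; total 30 days.
Change in finish: 30 − 26 = +4 days.

4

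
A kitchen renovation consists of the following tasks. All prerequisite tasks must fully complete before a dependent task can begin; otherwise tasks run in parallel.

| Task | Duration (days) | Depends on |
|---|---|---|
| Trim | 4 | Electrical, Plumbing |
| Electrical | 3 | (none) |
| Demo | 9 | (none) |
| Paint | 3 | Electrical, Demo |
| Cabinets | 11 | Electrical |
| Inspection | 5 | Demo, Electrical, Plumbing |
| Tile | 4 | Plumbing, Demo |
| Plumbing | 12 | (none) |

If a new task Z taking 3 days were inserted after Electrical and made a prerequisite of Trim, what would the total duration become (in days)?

Originally the kitchen renovation takes 17 days.
With Z inserted, Trim now waits for max(Electrical, Plumbing, Z).
New critical path: Plumbing→Inspection = 12+5 = 17 ⇒ 17 days.

17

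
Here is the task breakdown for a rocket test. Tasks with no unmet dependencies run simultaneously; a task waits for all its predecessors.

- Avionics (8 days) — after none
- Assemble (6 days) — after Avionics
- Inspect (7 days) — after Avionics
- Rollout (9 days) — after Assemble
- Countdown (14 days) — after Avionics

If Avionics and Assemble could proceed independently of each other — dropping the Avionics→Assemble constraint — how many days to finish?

With the dependency in place, Avionics→Assemble→Rollout = 8+6+9 = 23 sets the finish at 23 days.
Without Avionics→Assemble, Assemble's earliest start moves from 8 to 0.
New critical path: Avionics→Countdown = 8+14 = 22 ⇒ 22 days.

22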